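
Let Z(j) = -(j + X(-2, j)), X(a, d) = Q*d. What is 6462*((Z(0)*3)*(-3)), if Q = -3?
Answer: 0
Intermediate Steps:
X(a, d) = -3*d
Z(j) = 2*j (Z(j) = -(j - 3*j) = -(-2)*j = 2*j)
6462*((Z(0)*3)*(-3)) = 6462*(((2*0)*3)*(-3)) = 6462*((0*3)*(-3)) = 6462*(0*(-3)) = 6462*0 = 0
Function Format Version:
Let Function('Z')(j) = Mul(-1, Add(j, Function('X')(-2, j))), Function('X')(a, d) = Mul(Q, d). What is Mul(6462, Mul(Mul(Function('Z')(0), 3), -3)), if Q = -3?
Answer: 0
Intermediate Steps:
Function('X')(a, d) = Mul(-3, d)
Function('Z')(j) = Mul(2, j) (Function('Z')(j) = Mul(-1, Add(j, Mul(-3, j))) = Mul(-1, Mul(-2, j)) = Mul(2, j))
Mul(6462, Mul(Mul(Function('Z')(0), 3), -3)) = Mul(6462, Mul(Mul(Mul(2, 0), 3), -3)) = Mul(6462, Mul(Mul(0, 3), -3)) = Mul(6462, Mul(0, -3)) = Mul(6462, 0) = 0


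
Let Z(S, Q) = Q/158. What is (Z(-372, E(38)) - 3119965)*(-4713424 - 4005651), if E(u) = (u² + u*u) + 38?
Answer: 2149040741750900/79 ≈ 2.7203e+13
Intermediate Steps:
E(u) = 38 + 2*u² (E(u) = (u² + u²) + 38 = 2*u² + 38 = 38 + 2*u²)
Z(S, Q) = Q/158 (Z(S, Q) = Q*(1/158) = Q/158)
(Z(-372, E(38)) - 3119965)*(-4713424 - 4005651) = ((38 + 2*38²)/158 - 3119965)*(-4713424 - 4005651) = ((38 + 2*1444)/158 - 3119965)*(-8719075) = ((38 + 2888)/158 - 3119965)*(-8719075) = ((1/158)*2926 - 3119965)*(-8719075) = (1463/79 - 3119965)*(-8719075) = -246475772/79*(-8719075) = 2149040741750900/79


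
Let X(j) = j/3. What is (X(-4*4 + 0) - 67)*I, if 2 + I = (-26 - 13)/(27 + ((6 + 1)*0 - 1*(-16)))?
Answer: 27125/129 ≈ 210.27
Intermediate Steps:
X(j) = j/3 (X(j) = j*(⅓) = j/3)
I = -125/43 (I = -2 + (-26 - 13)/(27 + ((6 + 1)*0 - 1*(-16))) = -2 - 39/(27 + (7*0 + 16)) = -2 - 39/(27 + (0 + 16)) = -2 - 39/(27 + 16) = -2 - 39/43 = -125/43 ≈ -2.9070)
(X(-4*4 + 0) - 67)*I = ((-4*4 + 0)/3 - 67)*(-125/43) = ((-16 + 0)/3 - 67)*(-125/43) = ((⅓)*(-16) - 67)*(-125/43) = (-16/3 - 67)*(-125/43) = -217/3*(-125/43) = 27125/129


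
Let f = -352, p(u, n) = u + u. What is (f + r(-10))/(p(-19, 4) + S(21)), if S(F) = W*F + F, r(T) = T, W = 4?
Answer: -362/67 ≈ -5.4030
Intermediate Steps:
p(u, n) = 2*u
S(F) = 5*F (S(F) = 4*F + F = 5*F)
(f + r(-10))/(p(-19, 4) + S(21)) = (-352 - 10)/(2*(-19) + 5*21) = -362/(-38 + 105) = -362/67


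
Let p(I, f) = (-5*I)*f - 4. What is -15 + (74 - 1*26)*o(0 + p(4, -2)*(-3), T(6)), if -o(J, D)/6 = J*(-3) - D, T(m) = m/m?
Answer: -93039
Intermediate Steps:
T(m) = 1
p(I, f) = -4 - 5*I*f (p(I, f) = -5*I*f - 4 = -4 - 5*I*f)
o(J, D) = 6*D + 18*J (o(J, D) = -6*(J*(-3) - D) = -6*(-3*J - D) = -6*(-D - 3*J) = 6*D + 18*J)
-15 + (74 - 1*26)*o(0 + p(4, -2)*(-3), T(6)) = -15 + (74 - 1*26)*(6*1 + 18*(0 + (-4 - 5*4*(-2))*(-3))) = -15 + (74 - 26)*(6 + 18*(0 + (-4 + 40)*(-3))) = -15 + 48*(6 + 18*(0 + 36*(-3))) = -15 + 48*(6 + 18*(0 - 108)) = -15 + 48*(6 + 18*(-108)) = -15 + 48*(6 - 1944) = -15 + 48*(-1938) = -15 - 93024 = -93039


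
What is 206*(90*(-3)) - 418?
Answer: -56038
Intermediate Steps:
206*(90*(-3)) - 418 = 206*(-270) - 418 = -55620 - 418 = -56038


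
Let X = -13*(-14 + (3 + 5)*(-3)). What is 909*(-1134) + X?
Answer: -1030312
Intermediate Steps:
X = 494 (X = -13*(-14 + 8*(-3)) = -13*(-14 - 24) = -13*(-38) = 494)
909*(-1134) + X = 909*(-1134) + 494 = -1030806 + 494 = -1030312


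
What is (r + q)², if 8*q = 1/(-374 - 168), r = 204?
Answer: 782416318849/18800896 ≈ 41616.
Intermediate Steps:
q = -1/4336 (q = 1/(8*(-374 - 168)) = (⅛)/(-542) = (⅛)*(-1/542) = -1/4336 ≈ -0.00023063)
(r + q)² = (204 - 1/4336)² = (884543/4336)² = 782416318849/18800896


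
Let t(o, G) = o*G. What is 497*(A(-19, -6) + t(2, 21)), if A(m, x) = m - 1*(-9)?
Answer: 15904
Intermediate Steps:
A(m, x) = 9 + m (A(m, x) = m + 9 = 9 + m)
t(o, G) = G*o
497*(A(-19, -6) + t(2, 21)) = 497*((9 - 19) + 21*2) = 497*(-10 + 42) = 497*32 = 15904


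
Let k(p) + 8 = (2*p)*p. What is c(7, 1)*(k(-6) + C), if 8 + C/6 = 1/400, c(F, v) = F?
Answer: 22421/200 ≈ 112.10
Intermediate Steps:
C = -9597/200 (C = -48 + 6/400 = -48 + 6*(1/400) = -48 + 3/200 = -9597/200 ≈ -47.985)
k(p) = -8 + 2*p² (k(p) = -8 + (2*p)*p = -8 + 2*p²)
c(7, 1)*(k(-6) + C) = 7*((-8 + 2*(-6)²) - 9597/200) = 7*((-8 + 2*36) - 9597/200) = 7*((-8 + 72) - 9597/200) = 7*(64 - 9597/200) = 7*(3203/200) = 22421/200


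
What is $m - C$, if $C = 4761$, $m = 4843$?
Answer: $82$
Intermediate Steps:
$m - C = 4843 - 4761 = 82$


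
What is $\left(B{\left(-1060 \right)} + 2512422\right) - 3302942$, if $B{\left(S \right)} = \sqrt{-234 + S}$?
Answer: $-790520 + i \sqrt{1294} \approx -7.9052 \cdot 10^{5} + 35.972 i$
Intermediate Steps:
$\left(B{\left(-1060 \right)} + 2512422\right) - 3302942 = \left(\sqrt{-234 - 1060} + 2512422\right) - 3302942 = \left(\sqrt{-1294} + 2512422\right) - 3302942 = \left(i \sqrt{1294} + 2512422\right) - 3302942 = \left(2512422 + i \sqrt{1294}\right) - 3302942 = -790520 + i \sqrt{1294}$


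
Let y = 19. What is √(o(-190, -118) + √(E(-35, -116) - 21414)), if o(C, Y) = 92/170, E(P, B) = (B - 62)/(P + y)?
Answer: √(15640 + 7225*I*√342446)/170 ≈ 8.5685 + 8.5369*I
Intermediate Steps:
E(P, B) = (-62 + B)/(19 + P) (E(P, B) = (B - 62)/(P + 19) = (-62 + B)/(19 + P))
o(C, Y) = 46/85 (o(C, Y) = 92*(1/170) = 46/85)
√(o(-190, -118) + √(E(-35, -116) - 21414)) = √(46/85 + √((-62 - 116)/(19 - 35) - 21414)) = √(46/85 + √(-178/(-16) - 21414)) = √(46/85 + √(-1/16*(-178) - 21414)) = √(46/85 + √(89/8 - 21414)) = √(46/85 + √(-171223/8)) = √(46/85 + I*√342446/4)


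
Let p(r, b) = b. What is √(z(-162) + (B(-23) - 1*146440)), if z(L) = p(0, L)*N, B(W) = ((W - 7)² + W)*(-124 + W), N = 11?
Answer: I*√277141 ≈ 526.44*I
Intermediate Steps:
B(W) = (-124 + W)*(W + (-7 + W)²) (B(W) = ((-7 + W)² + W)*(-124 + W) = (W + (-7 + W)²)*(-124 + W) = (-124 + W)*(W + (-7 + W)²))
z(L) = 11*L (z(L) = L*11 = 11*L)
√(z(-162) + (B(-23) - 1*146440)) = √(11*(-162) + ((-6076 + (-23)³ - 137*(-23)² + 1661*(-23)) - 1*146440)) = √(-1782 + ((-6076 - 12167 - 137*529 - 38203) - 146440)) = √(-1782 + ((-6076 - 12167 - 72473 - 38203) - 146440)) = √(-1782 + (-128919 - 146440)) = √(-1782 - 275359) = √(-277141) = I*√277141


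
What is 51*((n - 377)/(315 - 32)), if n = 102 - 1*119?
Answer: -20094/283 ≈ -71.004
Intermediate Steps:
n = -17 (n = 102 - 119 = -17)
51*((n - 377)/(315 - 32)) = 51*((-17 - 377)/(315 - 32)) = 51*(-394/283) = -20094/283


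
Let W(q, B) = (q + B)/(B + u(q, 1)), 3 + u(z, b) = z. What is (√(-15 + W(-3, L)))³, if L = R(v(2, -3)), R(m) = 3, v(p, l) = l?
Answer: -15*I*√15 ≈ -58.095*I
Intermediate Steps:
u(z, b) = -3 + z
L = 3
W(q, B) = (B + q)/(-3 + B + q) (W(q, B) = (q + B)/(B + (-3 + q)) = (B + q)/(-3 + B + q))
(√(-15 + W(-3, L)))³ = (√(-15 + (3 - 3)/(-3 + 3 - 3)))³ = (√(-15 + 0/(-3)))³ = (√(-15 - ⅓*0))³ = (√(-15 + 0))³ = (√(-15))³ = (I*√15)³ = -15*I*√15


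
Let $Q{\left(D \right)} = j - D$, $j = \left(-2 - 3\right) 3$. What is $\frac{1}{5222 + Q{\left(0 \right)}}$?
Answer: $\frac{1}{5207} \approx 0.00019205$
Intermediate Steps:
$j = -15$ ($j = \left(-5\right) 3 = -15$)
$Q{\left(D \right)} = -15 - D$
$\frac{1}{5222 + Q{\left(0 \right)}} = \frac{1}{5222 - 15} = \frac{1}{5207}$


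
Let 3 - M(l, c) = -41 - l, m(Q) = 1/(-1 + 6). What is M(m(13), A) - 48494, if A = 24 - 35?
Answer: -242249/5 ≈ -48450.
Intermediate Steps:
A = -11
m(Q) = ⅕ (m(Q) = 1/5 = ⅕)
M(l, c) = 44 + l (M(l, c) = 3 - (-41 - l) = 3 + (41 + l) = 44 + l)
M(m(13), A) - 48494 = (44 + ⅕) - 48494 = 221/5 - 48494 = -242249/5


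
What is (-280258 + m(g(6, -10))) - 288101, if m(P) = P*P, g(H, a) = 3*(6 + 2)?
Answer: -567783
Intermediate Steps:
g(H, a) = 24 (g(H, a) = 3*8 = 24)
m(P) = P²
(-280258 + m(g(6, -10))) - 288101 = (-280258 + 24²) - 288101 = (-280258 + 576) - 288101 = -279682 - 288101 = -567783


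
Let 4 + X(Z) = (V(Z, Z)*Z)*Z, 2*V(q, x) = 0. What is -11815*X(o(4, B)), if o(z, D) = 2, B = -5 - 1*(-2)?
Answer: 47260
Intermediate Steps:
V(q, x) = 0 (V(q, x) = (½)*0 = 0)
B = -3 (B = -5 + 2 = -3)
X(Z) = -4 (X(Z) = -4 + (0*Z)*Z = -4 + 0*Z = -4 + 0 = -4)
-11815*X(o(4, B)) = -11815*(-4) = 47260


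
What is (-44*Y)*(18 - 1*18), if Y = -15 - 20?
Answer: 0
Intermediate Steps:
Y = -35
(-44*Y)*(18 - 1*18) = (-44*(-35))*(18 - 1*18) = 1540*(18 - 18) = 1540*0 = 0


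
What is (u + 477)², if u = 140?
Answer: 380689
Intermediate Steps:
(u + 477)² = (140 + 477)² = 617² = 380689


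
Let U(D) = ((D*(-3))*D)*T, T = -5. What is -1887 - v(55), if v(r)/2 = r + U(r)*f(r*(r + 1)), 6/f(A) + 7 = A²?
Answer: -6314957107/3162131 ≈ -1997.1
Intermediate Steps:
U(D) = 15*D² (U(D) = ((D*(-3))*D)*(-5) = ((-3*D)*D)*(-5) = -3*D²*(-5) = 15*D²)
f(A) = 6/(-7 + A²)
v(r) = 2*r + 180*r²/(-7 + r²*(1 + r)²) (v(r) = 2*(r + (15*r²)*(6/(-7 + (r*(r + 1))²))) = 2*(r + (15*r²)*(6/(-7 + (r*(1 + r))²))) = 2*(r + (15*r²)*(6/(-7 + r²*(1 + r)²))) = 2*(r + 90*r²/(-7 + r²*(1 + r)²)) = 2*r + 180*r²/(-7 + r²*(1 + r)²))
-1887 - v(55) = -1887 - 2*55*(-7 + 90*55 + 55²*(1 + 55)²)/(-7 + 55²*(1 + 55)²) = -1887 - 2*55*(-7 + 4950 + 3025*56²)/(-7 + 3025*56²) = -1887 - 2*55*(-7 + 4950 + 3025*3136)/(-7 + 3025*3136) = -1887 - 2*55*(-7 + 4950 + 9486400)/(-7 + 9486400) = -1887 - 2*55*9491343/9486393 = -1887 - 1*348015910/3162131 = -1887 - 348015910/3162131 = -6314957107/3162131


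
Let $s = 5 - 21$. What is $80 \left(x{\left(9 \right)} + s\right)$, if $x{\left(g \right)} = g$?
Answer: $-560$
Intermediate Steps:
$s = -16$
$80 \left(x{\left(9 \right)} + s\right) = 80 \left(9 - 16\right) = 80 \left(-7\right) = -560$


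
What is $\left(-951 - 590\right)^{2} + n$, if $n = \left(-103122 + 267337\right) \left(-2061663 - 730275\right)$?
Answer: $-458475723989$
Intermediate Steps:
$n = -458478098670$ ($n = 164215 \left(-2791938\right) = -458478098670$)
$\left(-951 - 590\right)^{2} + n = \left(-951 - 590\right)^{2} - 458478098670 = \left(-1541\right)^{2} - 458478098670 = 2374681 - 458478098670 = -458475723989$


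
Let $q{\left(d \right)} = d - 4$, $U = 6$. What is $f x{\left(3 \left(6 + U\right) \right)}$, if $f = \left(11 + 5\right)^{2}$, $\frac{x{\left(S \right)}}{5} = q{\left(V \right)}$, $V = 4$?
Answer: $0$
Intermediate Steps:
$q{\left(d \right)} = -4 + d$
$x{\left(S \right)} = 0$ ($x{\left(S \right)} = 5 \left(-4 + 4\right) = 5 \cdot 0 = 0$)
$f = 256$ ($f = 16^{2} = 256$)
$f x{\left(3 \left(6 + U\right) \right)} = 256 \cdot 0 = 0$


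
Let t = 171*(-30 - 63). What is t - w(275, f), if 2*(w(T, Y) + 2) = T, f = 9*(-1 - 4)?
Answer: -32077/2 ≈ -16039.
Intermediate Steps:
f = -45 (f = 9*(-5) = -45)
w(T, Y) = -2 + T/2
t = -15903 (t = 171*(-93) = -15903)
t - w(275, f) = -15903 - (-2 + (1/2)*275) = -15903 - (-2 + 275/2) = -15903 - 1*271/2 = -15903 - 271/2 = -32077/2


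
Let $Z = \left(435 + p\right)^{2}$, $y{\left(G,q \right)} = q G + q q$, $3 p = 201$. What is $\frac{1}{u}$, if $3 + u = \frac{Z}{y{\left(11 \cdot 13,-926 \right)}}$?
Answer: $- \frac{362529}{961585} \approx -0.37701$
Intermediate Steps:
$p = 67$ ($p = \frac{1}{3} \cdot 201 = 67$)
$y{\left(G,q \right)} = q^{2} + G q$ ($y{\left(G,q \right)} = G q + q^{2} = q^{2} + G q$)
$Z = 252004$ ($Z = \left(435 + 67\right)^{2} = 502^{2} = 252004$)
$u = - \frac{961585}{362529}$ ($u = -3 + \frac{252004}{\left(-926\right) \left(11 \cdot 13 - 926\right)} = -3 + \frac{252004}{\left(-926\right) \left(143 - 926\right)} = -3 + \frac{252004}{\left(-926\right) \left(-783\right)} = -3 + \frac{252004}{725058} = -3 + 252004 \cdot \frac{1}{725058} = -3 + \frac{126002}{362529} = - \frac{961585}{362529} \approx -2.6524$)
$\frac{1}{u} = \frac{1}{- \frac{961585}{362529}} = - \frac{362529}{961585}$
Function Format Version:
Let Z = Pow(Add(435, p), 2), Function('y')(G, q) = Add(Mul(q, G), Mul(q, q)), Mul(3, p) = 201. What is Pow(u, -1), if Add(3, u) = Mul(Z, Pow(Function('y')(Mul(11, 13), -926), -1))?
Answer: Rational(-362529, 961585) ≈ -0.37701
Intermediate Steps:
p = 67 (p = Mul(Rational(1, 3), 201) = 67)
Function('y')(G, q) = Add(Pow(q, 2), Mul(G, q)) (Function('y')(G, q) = Add(Mul(G, q), Pow(q, 2)) = Add(Pow(q, 2), Mul(G, q)))
Z = 252004 (Z = Pow(Add(435, 67), 2) = Pow(502, 2) = 252004)
u = Rational(-961585, 362529) (u = Add(-3, Mul(252004, Pow(Mul(-926, Add(Mul(11, 13), -926)), -1))) = Add(-3, Mul(252004, Pow(Mul(-926, Add(143, -926)), -1))) = Add(-3, Mul(252004, Pow(Mul(-926, -783), -1))) = Add(-3, Mul(252004, Pow(725058, -1))) = Add(-3, Mul(252004, Rational(1, 725058))) = Add(-3, Rational(126002, 362529)) = Rational(-961585, 362529) ≈ -2.6524)
Pow(u, -1) = Pow(Rational(-961585, 362529), -1) = Rational(-362529, 961585)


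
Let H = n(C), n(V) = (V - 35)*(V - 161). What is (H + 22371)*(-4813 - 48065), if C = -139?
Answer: -3943165338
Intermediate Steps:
n(V) = (-161 + V)*(-35 + V) (n(V) = (-35 + V)*(-161 + V) = (-161 + V)*(-35 + V))
H = 52200 (H = 5635 + (-139)**2 - 196*(-139) = 5635 + 19321 + 27244 = 52200)
(H + 22371)*(-4813 - 48065) = (52200 + 22371)*(-4813 - 48065) = 74571*(-52878) = -3943165338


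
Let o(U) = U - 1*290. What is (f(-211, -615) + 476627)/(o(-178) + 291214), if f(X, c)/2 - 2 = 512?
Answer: 477655/290746 ≈ 1.6429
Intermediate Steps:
f(X, c) = 1028 (f(X, c) = 4 + 2*512 = 4 + 1024 = 1028)
o(U) = -290 + U (o(U) = U - 290 = -290 + U)
(f(-211, -615) + 476627)/(o(-178) + 291214) = (1028 + 476627)/((-290 - 178) + 291214) = 477655/(-468 + 291214) = 477655/290746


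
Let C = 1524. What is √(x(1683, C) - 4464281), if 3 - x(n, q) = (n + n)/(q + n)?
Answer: 8*I*√79712562359/1069 ≈ 2112.9*I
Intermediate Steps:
x(n, q) = 3 - 2*n/(n + q) (x(n, q) = 3 - (n + n)/(q + n) = 3 - 2*n/(n + q))
√(x(1683, C) - 4464281) = √((1683 + 3*1524)/(1683 + 1524) - 4464281) = √((1683 + 4572)/3207 - 4464281) = √((1/3207)*6255 - 4464281) = √(2085/1069 - 4464281) = √(-4772314304/1069) = 8*I*√79712562359/1069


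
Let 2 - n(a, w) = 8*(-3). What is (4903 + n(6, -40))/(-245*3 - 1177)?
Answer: -4929/1912 ≈ -2.5779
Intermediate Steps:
n(a, w) = 26 (n(a, w) = 2 - 8*(-3) = 2 - 1*(-24) = 2 + 24 = 26)
(4903 + n(6, -40))/(-245*3 - 1177) = (4903 + 26)/(-245*3 - 1177) = 4929/(-735 - 1177) = 4929/(-1912) = 4929*(-1/1912) = -4929/1912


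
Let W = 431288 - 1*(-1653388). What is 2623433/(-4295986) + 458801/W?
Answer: -1749002569961/4477869455268 ≈ -0.39059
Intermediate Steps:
W = 2084676 (W = 431288 + 1653388 = 2084676)
2623433/(-4295986) + 458801/W = 2623433/(-4295986) + 458801/2084676 = 2623433*(-1/4295986) + 458801*(1/2084676) = -2623433/4295986 + 458801/2084676 = -1749002569961/4477869455268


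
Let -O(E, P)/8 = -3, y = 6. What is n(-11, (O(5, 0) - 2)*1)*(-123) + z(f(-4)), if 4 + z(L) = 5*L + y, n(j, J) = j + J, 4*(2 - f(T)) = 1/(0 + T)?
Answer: -21451/16 ≈ -1340.7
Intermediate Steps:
f(T) = 2 - 1/(4*T) (f(T) = 2 - 1/(4*(0 + T)) = 2 - 1/(4*T))
O(E, P) = 24 (O(E, P) = -8*(-3) = 24)
n(j, J) = J + j
z(L) = 2 + 5*L (z(L) = -4 + (5*L + 6) = -4 + (6 + 5*L) = 2 + 5*L)
n(-11, (O(5, 0) - 2)*1)*(-123) + z(f(-4)) = ((24 - 2)*1 - 11)*(-123) + (2 + 5*(2 - ¼/(-4))) = (22*1 - 11)*(-123) + (2 + 5*(2 - ¼*(-¼))) = (22 - 11)*(-123) + (2 + 5*(2 + 1/16)) = 11*(-123) + (2 + 5*(33/16)) = -1353 + (2 + 165/16) = -1353 + 197/16 = -21451/16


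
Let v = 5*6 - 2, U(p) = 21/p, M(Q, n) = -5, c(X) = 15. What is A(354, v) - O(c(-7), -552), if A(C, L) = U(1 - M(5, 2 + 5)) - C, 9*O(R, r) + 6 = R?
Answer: -703/2 ≈ -351.50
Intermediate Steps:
O(R, r) = -⅔ + R/9
v = 28 (v = 30 - 2 = 28)
A(C, L) = 7/2 - C (A(C, L) = 21/(1 - 1*(-5)) - C = 21/(1 + 5) - C = 21/6 - C = 21*(⅙) - C = 7/2 - C)
A(354, v) - O(c(-7), -552) = (7/2 - 1*354) - (-⅔ + (⅑)*15) = (7/2 - 354) - (-⅔ + 5/3) = -701/2 - 1*1 = -701/2 - 1 = -703/2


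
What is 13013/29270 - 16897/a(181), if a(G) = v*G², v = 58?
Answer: 6057980151/13904259815 ≈ 0.43569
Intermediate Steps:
a(G) = 58*G²
13013/29270 - 16897/a(181) = 13013/29270 - 16897/(58*181²) = 13013*(1/29270) - 16897/(58*32761) = 13013/29270 - 16897/1900138 = 6057980151/13904259815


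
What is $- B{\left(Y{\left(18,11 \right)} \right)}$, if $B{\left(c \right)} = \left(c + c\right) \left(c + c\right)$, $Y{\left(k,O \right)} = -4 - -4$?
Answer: $0$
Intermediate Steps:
$Y{\left(k,O \right)} = 0$ ($Y{\left(k,O \right)} = -4 + 4 = 0$)
$B{\left(c \right)} = 4 c^{2}$ ($B{\left(c \right)} = 2 c 2 c = 4 c^{2}$)
$- B{\left(Y{\left(18,11 \right)} \right)} = - 4 \cdot 0^{2} = - 4 \cdot 0 = \left(-1\right) 0 = 0$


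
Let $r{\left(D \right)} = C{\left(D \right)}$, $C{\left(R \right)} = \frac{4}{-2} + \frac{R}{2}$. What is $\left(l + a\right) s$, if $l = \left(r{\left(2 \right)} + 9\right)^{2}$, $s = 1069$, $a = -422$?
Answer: $-382702$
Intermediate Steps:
$C{\left(R \right)} = -2 + \frac{R}{2}$ ($C{\left(R \right)} = 4 \left(- \frac{1}{2}\right) + R \frac{1}{2} = -2 + \frac{R}{2}$)
$r{\left(D \right)} = -2 + \frac{D}{2}$
$l = 64$ ($l = \left(\left(-2 + \frac{1}{2} \cdot 2\right) + 9\right)^{2} = \left(\left(-2 + 1\right) + 9\right)^{2} = \left(-1 + 9\right)^{2} = 8^{2} = 64$)
$\left(l + a\right) s = \left(64 - 422\right) 1069 = \left(-358\right) 1069 = -382702$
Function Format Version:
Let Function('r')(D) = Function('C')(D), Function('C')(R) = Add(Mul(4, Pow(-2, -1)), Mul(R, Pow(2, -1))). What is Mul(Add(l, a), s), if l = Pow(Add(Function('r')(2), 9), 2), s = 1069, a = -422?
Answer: -382702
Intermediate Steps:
Function('C')(R) = Add(-2, Mul(Rational(1, 2), R)) (Function('C')(R) = Add(Mul(4, Rational(-1, 2)), Mul(R, Rational(1, 2))) = Add(-2, Mul(Rational(1, 2), R)))
Function('r')(D) = Add(-2, Mul(Rational(1, 2), D))
l = 64 (l = Pow(Add(Add(-2, Mul(Rational(1, 2), 2)), 9), 2) = Pow(Add(Add(-2, 1), 9), 2) = Pow(Add(-1, 9), 2) = Pow(8, 2) = 64)
Mul(Add(l, a), s) = Mul(Add(64, -422), 1069) = Mul(-358, 1069) = -382702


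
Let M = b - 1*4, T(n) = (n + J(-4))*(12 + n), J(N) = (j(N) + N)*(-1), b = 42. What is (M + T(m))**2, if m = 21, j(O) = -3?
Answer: 925444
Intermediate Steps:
J(N) = 3 - N (J(N) = (-3 + N)*(-1) = 3 - N)
T(n) = (7 + n)*(12 + n) (T(n) = (n + (3 - 1*(-4)))*(12 + n) = (n + (3 + 4))*(12 + n) = (n + 7)*(12 + n) = (7 + n)*(12 + n))
M = 38 (M = 42 - 1*4 = 42 - 4 = 38)
(M + T(m))**2 = (38 + (84 + 21**2 + 19*21))**2 = (38 + (84 + 441 + 399))**2 = (38 + 924)**2 = 962**2 = 925444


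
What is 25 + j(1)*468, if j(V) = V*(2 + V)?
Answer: 1429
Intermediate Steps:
25 + j(1)*468 = 25 + (1*(2 + 1))*468 = 25 + (1*3)*468 = 25 + 3*468 = 25 + 1404 = 1429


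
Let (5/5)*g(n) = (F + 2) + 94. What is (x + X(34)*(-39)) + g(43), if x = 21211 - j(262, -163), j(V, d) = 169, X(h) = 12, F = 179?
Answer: 20849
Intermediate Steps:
g(n) = 275 (g(n) = (179 + 2) + 94 = 181 + 94 = 275)
x = 21042 (x = 21211 - 1*169 = 21211 - 169 = 21042)
(x + X(34)*(-39)) + g(43) = (21042 + 12*(-39)) + 275 = (21042 - 468) + 275 = 20574 + 275 = 20849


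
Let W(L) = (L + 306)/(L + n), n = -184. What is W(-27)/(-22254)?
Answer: 93/1565198 ≈ 5.9417e-5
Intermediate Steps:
W(L) = (306 + L)/(-184 + L) (W(L) = (L + 306)/(L - 184) = (306 + L)/(-184 + L))
W(-27)/(-22254) = ((306 - 27)/(-184 - 27))/(-22254) = (279/(-211))*(-1/22254) = -1/211*279*(-1/22254) = -279/211*(-1/22254) = 93/1565198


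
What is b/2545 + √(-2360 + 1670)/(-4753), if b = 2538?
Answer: 2538/2545 - I*√690/4753 ≈ 0.99725 - 0.0055266*I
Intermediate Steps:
b/2545 + √(-2360 + 1670)/(-4753) = 2538/2545 + √(-2360 + 1670)/(-4753) = 2538*(1/2545) + √(-690)*(-1/4753) = 2538/2545 + (I*√690)*(-1/4753) = 2538/2545 - I*√690/4753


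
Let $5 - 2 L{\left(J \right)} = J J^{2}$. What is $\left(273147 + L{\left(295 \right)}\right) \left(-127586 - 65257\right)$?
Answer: $2422693937034$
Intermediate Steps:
$L{\left(J \right)} = \frac{5}{2} - \frac{J^{3}}{2}$ ($L{\left(J \right)} = \frac{5}{2} - \frac{J J^{2}}{2} = \frac{5}{2} - \frac{J^{3}}{2}$)
$\left(273147 + L{\left(295 \right)}\right) \left(-127586 - 65257\right) = \left(273147 + \left(\frac{5}{2} - \frac{295^{3}}{2}\right)\right) \left(-127586 - 65257\right) = \left(273147 + \left(\frac{5}{2} - \frac{25672375}{2}\right)\right) \left(-192843\right) = \left(273147 - 12836185\right) \left(-192843\right) = \left(-12563038\right) \left(-192843\right) = 2422693937034$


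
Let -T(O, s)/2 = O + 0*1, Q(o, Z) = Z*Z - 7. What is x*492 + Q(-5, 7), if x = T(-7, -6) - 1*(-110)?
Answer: 61050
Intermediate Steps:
Q(o, Z) = -7 + Z² (Q(o, Z) = Z² - 7 = -7 + Z²)
T(O, s) = -2*O (T(O, s) = -2*(O + 0*1) = -2*(O + 0) = -2*O)
x = 124 (x = -2*(-7) - 1*(-110) = 14 + 110 = 124)
x*492 + Q(-5, 7) = 124*492 + (-7 + 7²) = 61008 + (-7 + 49) = 61008 + 42 = 61050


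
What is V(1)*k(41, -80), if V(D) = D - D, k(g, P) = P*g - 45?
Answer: 0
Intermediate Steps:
k(g, P) = -45 + P*g
V(D) = 0
V(1)*k(41, -80) = 0*(-45 - 80*41) = 0*(-45 - 3280) = 0*(-3325) = 0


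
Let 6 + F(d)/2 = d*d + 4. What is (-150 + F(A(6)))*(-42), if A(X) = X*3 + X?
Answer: -41916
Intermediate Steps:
A(X) = 4*X (A(X) = 3*X + X = 4*X)
F(d) = -4 + 2*d² (F(d) = -12 + 2*(d*d + 4) = -12 + 2*(d² + 4) = -12 + 2*(4 + d²) = -12 + (8 + 2*d²) = -4 + 2*d²)
(-150 + F(A(6)))*(-42) = (-150 + (-4 + 2*(4*6)²))*(-42) = (-150 + (-4 + 2*24²))*(-42) = (-150 + (-4 + 2*576))*(-42) = (-150 + (-4 + 1152))*(-42) = (-150 + 1148)*(-42) = 998*(-42) = -41916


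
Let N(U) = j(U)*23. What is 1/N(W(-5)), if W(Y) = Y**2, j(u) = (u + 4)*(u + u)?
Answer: 1/33350 ≈ 2.9985e-5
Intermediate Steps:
j(u) = 2*u*(4 + u) (j(u) = (4 + u)*(2*u) = 2*u*(4 + u))
N(U) = 46*U*(4 + U) (N(U) = (2*U*(4 + U))*23 = 46*U*(4 + U))
1/N(W(-5)) = 1/(46*(-5)**2*(4 + (-5)**2)) = 1/(46*25*(4 + 25)) = 1/(46*25*29) = 1/33350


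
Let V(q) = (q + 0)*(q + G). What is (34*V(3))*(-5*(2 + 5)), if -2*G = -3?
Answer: -16065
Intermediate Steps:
G = 3/2 (G = -½*(-3) = 3/2 ≈ 1.5000)
V(q) = q*(3/2 + q) (V(q) = (q + 0)*(q + 3/2) = q*(3/2 + q))
(34*V(3))*(-5*(2 + 5)) = (34*((½)*3*(3 + 2*3)))*(-5*(2 + 5)) = (34*((½)*3*(3 + 6)))*(-5*7) = (34*((½)*3*9))*(-35) = (34*(27/2))*(-35) = 459*(-35) = -16065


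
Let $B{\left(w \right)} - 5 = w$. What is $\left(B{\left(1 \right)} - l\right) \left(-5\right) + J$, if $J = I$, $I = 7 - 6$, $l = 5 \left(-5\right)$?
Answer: $-154$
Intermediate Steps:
$l = -25$
$B{\left(w \right)} = 5 + w$
$I = 1$ ($I = 7 - 6 = 1$)
$J = 1$
$\left(B{\left(1 \right)} - l\right) \left(-5\right) + J = \left(\left(5 + 1\right) - -25\right) \left(-5\right) + 1 = \left(6 + 25\right) \left(-5\right) + 1 = 31 \left(-5\right) + 1 = -155 + 1 = -154$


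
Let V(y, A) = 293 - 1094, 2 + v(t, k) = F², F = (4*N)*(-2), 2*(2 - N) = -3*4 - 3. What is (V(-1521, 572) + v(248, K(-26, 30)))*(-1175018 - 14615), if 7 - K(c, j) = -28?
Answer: -5916044909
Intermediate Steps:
N = 19/2 (N = 2 - (-3*4 - 3)/2 = 2 - (-12 - 3)/2 = 2 - ½*(-15) = 2 + 15/2 = 19/2 ≈ 9.5000)
F = -76 (F = (4*(19/2))*(-2) = 38*(-2) = -76)
K(c, j) = 35 (K(c, j) = 7 - 1*(-28) = 7 + 28 = 35)
v(t, k) = 5774 (v(t, k) = -2 + (-76)² = -2 + 5776 = 5774)
V(y, A) = -801
(V(-1521, 572) + v(248, K(-26, 30)))*(-1175018 - 14615) = (-801 + 5774)*(-1175018 - 14615) = 4973*(-1189633) = -5916044909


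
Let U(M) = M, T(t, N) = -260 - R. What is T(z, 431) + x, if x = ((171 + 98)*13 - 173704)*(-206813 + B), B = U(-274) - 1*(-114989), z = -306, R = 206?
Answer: 15675723820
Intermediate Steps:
T(t, N) = -466 (T(t, N) = -260 - 1*206 = -260 - 206 = -466)
B = 114715 (B = -274 - 1*(-114989) = -274 + 114989 = 114715)
x = 15675724286 (x = ((171 + 98)*13 - 173704)*(-206813 + 114715) = (269*13 - 173704)*(-92098) = (3497 - 173704)*(-92098) = -170207*(-92098) = 15675724286)
T(z, 431) + x = -466 + 15675724286 = 15675723820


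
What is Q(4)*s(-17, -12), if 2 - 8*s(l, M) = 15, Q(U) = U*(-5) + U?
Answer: 26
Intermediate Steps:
Q(U) = -4*U (Q(U) = -5*U + U = -4*U)
s(l, M) = -13/8 (s(l, M) = ¼ - ⅛*15 = ¼ - 15/8 = -13/8)
Q(4)*s(-17, -12) = -4*4*(-13/8) = -16*(-13/8) = 26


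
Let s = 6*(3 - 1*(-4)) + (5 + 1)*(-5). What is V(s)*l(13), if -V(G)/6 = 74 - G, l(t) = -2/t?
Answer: 744/13 ≈ 57.231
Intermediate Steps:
s = 12 (s = 6*(3 + 4) + 6*(-5) = 6*7 - 30 = 42 - 30 = 12)
V(G) = -444 + 6*G (V(G) = -6*(74 - G) = -444 + 6*G)
V(s)*l(13) = (-444 + 6*12)*(-2/13) = (-444 + 72)*(-2*1/13) = -372*(-2/13) = 744/13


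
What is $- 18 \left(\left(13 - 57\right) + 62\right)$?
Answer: $-324$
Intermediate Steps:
$- 18 \left(\left(13 - 57\right) + 62\right) = - 18 \left(-44 + 62\right) = \left(-18\right) 18 = -324$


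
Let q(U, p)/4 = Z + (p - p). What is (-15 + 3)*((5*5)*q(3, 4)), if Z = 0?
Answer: 0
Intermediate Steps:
q(U, p) = 0 (q(U, p) = 4*(0 + (p - p)) = 4*(0 + 0) = 4*0 = 0)
(-15 + 3)*((5*5)*q(3, 4)) = (-15 + 3)*((5*5)*0) = -300*0 = -12*0 = 0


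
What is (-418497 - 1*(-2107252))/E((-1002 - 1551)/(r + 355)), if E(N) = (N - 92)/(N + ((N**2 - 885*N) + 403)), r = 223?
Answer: -2441288068154335/32211362 ≈ -7.5790e+7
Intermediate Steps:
E(N) = (-92 + N)/(403 + N**2 - 884*N) (E(N) = (-92 + N)/(N + (403 + N**2 - 885*N)) = (-92 + N)/(403 + N**2 - 884*N))
(-418497 - 1*(-2107252))/E((-1002 - 1551)/(r + 355)) = (-418497 - 1*(-2107252))/(((-92 + (-1002 - 1551)/(223 + 355))/(403 + ((-1002 - 1551)/(223 + 355))**2 - 884*(-1002 - 1551)/(223 + 355)))) = (-418497 + 2107252)/(((-92 - 2553/578)/(403 + (-2553/578)**2 - (-2256852)/578))) = 1688755/(((-92 - 2553*1/578)/(403 + (-2553*1/578)**2 - (-2256852)/578))) = 1688755/(((-92 - 2553/578)/(403 + (-2553/578)**2 - 884*(-2553/578)))) = 1688755/((-55729/578/(403 + 6517809/334084 + 66378/17))) = 1688755/((-55729/578/(1445614117/334084))) = 1688755/(((334084/1445614117)*(-55729/578))) = 1688755/(-32211362/1445614117) = 1688755*(-1445614117/32211362) = -2441288068154335/32211362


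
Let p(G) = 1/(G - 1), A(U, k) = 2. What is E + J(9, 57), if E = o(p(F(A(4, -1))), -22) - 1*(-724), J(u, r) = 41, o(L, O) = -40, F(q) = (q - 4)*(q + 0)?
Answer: 725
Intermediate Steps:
F(q) = q*(-4 + q) (F(q) = (-4 + q)*q = q*(-4 + q))
p(G) = 1/(-1 + G)
E = 684 (E = -40 - 1*(-724) = -40 + 724 = 684)
E + J(9, 57) = 684 + 41 = 725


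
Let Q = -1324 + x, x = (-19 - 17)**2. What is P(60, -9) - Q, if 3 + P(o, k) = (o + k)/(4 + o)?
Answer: 1651/64 ≈ 25.797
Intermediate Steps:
x = 1296 (x = (-36)**2 = 1296)
P(o, k) = -3 + (k + o)/(4 + o) (P(o, k) = -3 + (o + k)/(4 + o) = -3 + (k + o)/(4 + o))
Q = -28 (Q = -1324 + 1296 = -28)
P(60, -9) - Q = (-12 - 9 - 2*60)/(4 + 60) - 1*(-28) = (-12 - 9 - 120)/64 + 28 = (1/64)*(-141) + 28 = -141/64 + 28 = 1651/64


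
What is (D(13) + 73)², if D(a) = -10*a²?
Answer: 2614689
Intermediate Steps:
(D(13) + 73)² = (-10*13² + 73)² = (-10*169 + 73)² = (-1690 + 73)² = (-1617)² = 2614689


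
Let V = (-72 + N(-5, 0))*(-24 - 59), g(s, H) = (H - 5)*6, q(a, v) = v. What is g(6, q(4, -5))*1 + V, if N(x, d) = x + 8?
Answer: 5667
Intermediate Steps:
N(x, d) = 8 + x
g(s, H) = -30 + 6*H (g(s, H) = (-5 + H)*6 = -30 + 6*H)
V = 5727 (V = (-72 + (8 - 5))*(-24 - 59) = (-72 + 3)*(-83) = -69*(-83) = 5727)
g(6, q(4, -5))*1 + V = (-30 + 6*(-5))*1 + 5727 = (-30 - 30)*1 + 5727 = -60*1 + 5727 = -60 + 5727 = 5667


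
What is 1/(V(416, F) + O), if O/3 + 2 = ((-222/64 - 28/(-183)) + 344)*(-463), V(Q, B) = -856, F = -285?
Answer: -1952/925389385 ≈ -2.1094e-6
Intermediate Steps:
O = -923718473/1952 (O = -6 + 3*(((-222/64 - 28/(-183)) + 344)*(-463)) = -6 + 3*(((-222*1/64 - 28*(-1/183)) + 344)*(-463)) = -6 + 3*(((-111/32 + 28/183) + 344)*(-463)) = -6 + 3*((-19417/5856 + 344)*(-463)) = -6 + 3*((1995047/5856)*(-463)) = -6 + 3*(-923706761/5856) = -6 - 923706761/1952 = -923718473/1952 ≈ -4.7322e+5)
1/(V(416, F) + O) = 1/(-856 - 923718473/1952) = 1/(-925389385/1952) = -1952/925389385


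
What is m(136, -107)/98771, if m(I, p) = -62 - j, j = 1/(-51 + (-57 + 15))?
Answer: -5765/9185703 ≈ -0.00062761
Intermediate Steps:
j = -1/93 (j = 1/(-51 - 42) = 1/(-93) = -1/93 ≈ -0.010753)
m(I, p) = -5765/93 (m(I, p) = -62 - 1*(-1/93) = -62 + 1/93 = -5765/93)
m(136, -107)/98771 = -5765/93/98771 = -5765/93*1/98771 = -5765/9185703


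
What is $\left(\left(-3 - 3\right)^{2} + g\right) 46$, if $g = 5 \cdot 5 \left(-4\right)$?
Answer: $-2944$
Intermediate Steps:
$g = -100$ ($g = 25 \left(-4\right) = -100$)
$\left(\left(-3 - 3\right)^{2} + g\right) 46 = \left(\left(-3 - 3\right)^{2} - 100\right) 46 = \left(\left(-6\right)^{2} - 100\right) 46 = \left(36 - 100\right) 46 = \left(-64\right) 46 = -2944$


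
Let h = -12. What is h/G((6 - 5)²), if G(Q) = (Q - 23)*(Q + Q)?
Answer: 3/11 ≈ 0.27273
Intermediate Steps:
G(Q) = 2*Q*(-23 + Q) (G(Q) = (-23 + Q)*(2*Q) = 2*Q*(-23 + Q))
h/G((6 - 5)²) = -12*1/(2*(-23 + (6 - 5)²)*(6 - 5)²) = -12*1/(2*(-23 + 1²)) = -12*1/(2*(-23 + 1)) = -12/(2*1*(-22)) = -12/(-44) = -12*(-1/44) = 3/11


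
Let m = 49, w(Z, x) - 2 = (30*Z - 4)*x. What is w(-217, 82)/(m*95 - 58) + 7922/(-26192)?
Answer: -7013384733/60202312 ≈ -116.50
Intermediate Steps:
w(Z, x) = 2 + x*(-4 + 30*Z) (w(Z, x) = 2 + (30*Z - 4)*x = 2 + (-4 + 30*Z)*x = 2 + x*(-4 + 30*Z))
w(-217, 82)/(m*95 - 58) + 7922/(-26192) = (2 - 4*82 + 30*(-217)*82)/(49*95 - 58) + 7922/(-26192) = (2 - 328 - 533820)/(4655 - 58) + 7922*(-1/26192) = -534146/4597 - 3961/13096 = -7013384733/60202312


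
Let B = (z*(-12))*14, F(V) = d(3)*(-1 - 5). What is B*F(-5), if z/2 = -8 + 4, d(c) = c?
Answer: -24192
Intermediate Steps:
z = -8 (z = 2*(-8 + 4) = 2*(-4) = -8)
F(V) = -18 (F(V) = 3*(-1 - 5) = 3*(-6) = -18)
B = 1344 (B = -8*(-12)*14 = 96*14 = 1344)
B*F(-5) = 1344*(-18) = -24192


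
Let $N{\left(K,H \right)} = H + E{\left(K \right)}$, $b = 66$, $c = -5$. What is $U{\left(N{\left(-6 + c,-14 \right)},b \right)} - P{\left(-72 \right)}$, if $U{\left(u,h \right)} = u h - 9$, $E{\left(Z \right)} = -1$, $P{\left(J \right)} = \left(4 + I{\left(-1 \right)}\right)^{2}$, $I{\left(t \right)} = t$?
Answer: $-1008$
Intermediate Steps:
$P{\left(J \right)} = 9$ ($P{\left(J \right)} = \left(4 - 1\right)^{2} = 3^{2} = 9$)
$N{\left(K,H \right)} = -1 + H$ ($N{\left(K,H \right)} = H - 1 = -1 + H$)
$U{\left(u,h \right)} = -9 + h u$ ($U{\left(u,h \right)} = h u - 9 = -9 + h u$)
$U{\left(N{\left(-6 + c,-14 \right)},b \right)} - P{\left(-72 \right)} = \left(-9 + 66 \left(-1 - 14\right)\right) - 9 = \left(-9 + 66 \left(-15\right)\right) - 9 = \left(-9 - 990\right) - 9 = -999 - 9 = -1008$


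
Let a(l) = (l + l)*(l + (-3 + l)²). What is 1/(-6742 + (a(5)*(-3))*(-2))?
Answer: -1/6202 ≈ -0.00016124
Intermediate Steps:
a(l) = 2*l*(l + (-3 + l)²) (a(l) = (2*l)*(l + (-3 + l)²) = 2*l*(l + (-3 + l)²))
1/(-6742 + (a(5)*(-3))*(-2)) = 1/(-6742 + ((2*5*(5 + (-3 + 5)²))*(-3))*(-2)) = 1/(-6742 + ((2*5*(5 + 2²))*(-3))*(-2)) = 1/(-6742 + ((2*5*(5 + 4))*(-3))*(-2)) = 1/(-6742 + ((2*5*9)*(-3))*(-2)) = 1/(-6742 + (90*(-3))*(-2)) = 1/(-6742 - 270*(-2)) = 1/(-6742 + 540) = 1/(-6202) = -1/6202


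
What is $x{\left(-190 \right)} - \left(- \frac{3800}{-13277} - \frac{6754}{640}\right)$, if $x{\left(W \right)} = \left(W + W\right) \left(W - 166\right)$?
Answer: $\frac{574799639629}{4248640} \approx 1.3529 \cdot 10^{5}$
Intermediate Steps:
$x{\left(W \right)} = 2 W \left(-166 + W\right)$
$x{\left(-190 \right)} - \left(- \frac{3800}{-13277} - \frac{6754}{640}\right) = 2 \left(-190\right) \left(-166 - 190\right) - \left(- \frac{3800}{-13277} - \frac{6754}{640}\right) = 2 \left(-190\right) \left(-356\right) - \left(\left(-3800\right) \left(- \frac{1}{13277}\right) - \frac{3377}{320}\right) = 135280 - \left(\frac{3800}{13277} - \frac{3377}{320}\right) = 135280 - - \frac{43620429}{4248640} = 135280 + \frac{43620429}{4248640} = \frac{574799639629}{4248640}$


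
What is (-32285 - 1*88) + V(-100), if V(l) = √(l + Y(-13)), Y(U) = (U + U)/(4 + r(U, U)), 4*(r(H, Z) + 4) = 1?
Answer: -32373 + 2*I*√51 ≈ -32373.0 + 14.283*I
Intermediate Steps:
r(H, Z) = -15/4 (r(H, Z) = -4 + (¼)*1 = -4 + ¼ = -15/4)
Y(U) = 8*U (Y(U) = (U + U)/(4 - 15/4) = (2*U)/(¼) = (2*U)*4 = 8*U)
V(l) = √(-104 + l) (V(l) = √(l + 8*(-13)) = √(l - 104) = √(-104 + l))
(-32285 - 1*88) + V(-100) = (-32285 - 1*88) + √(-104 - 100) = (-32285 - 88) + √(-204) = -32373 + 2*I*√51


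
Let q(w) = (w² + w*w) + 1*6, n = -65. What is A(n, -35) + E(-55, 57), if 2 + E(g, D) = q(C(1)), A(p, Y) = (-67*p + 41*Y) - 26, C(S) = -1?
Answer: 2900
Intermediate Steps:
A(p, Y) = -26 - 67*p + 41*Y
q(w) = 6 + 2*w² (q(w) = (w² + w²) + 6 = 2*w² + 6 = 6 + 2*w²)
E(g, D) = 6 (E(g, D) = -2 + (6 + 2*(-1)²) = -2 + (6 + 2*1) = -2 + (6 + 2) = -2 + 8 = 6)
A(n, -35) + E(-55, 57) = (-26 - 67*(-65) + 41*(-35)) + 6 = (-26 + 4355 - 1435) + 6 = 2894 + 6 = 2900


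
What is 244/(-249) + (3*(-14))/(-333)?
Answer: -2622/3071 ≈ -0.85379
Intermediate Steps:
244/(-249) + (3*(-14))/(-333) = 244*(-1/249) - 42*(-1/333) = -244/249 + 14/111 = -2622/3071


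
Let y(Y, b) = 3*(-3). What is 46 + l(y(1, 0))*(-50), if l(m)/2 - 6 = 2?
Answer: -754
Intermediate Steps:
y(Y, b) = -9
l(m) = 16 (l(m) = 12 + 2*2 = 12 + 4 = 16)
46 + l(y(1, 0))*(-50) = 46 + 16*(-50) = 46 - 800 = -754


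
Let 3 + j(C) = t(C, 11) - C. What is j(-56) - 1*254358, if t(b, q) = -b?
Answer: -254249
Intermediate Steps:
j(C) = -3 - 2*C (j(C) = -3 + (-C - C) = -3 - 2*C)
j(-56) - 1*254358 = (-3 - 2*(-56)) - 1*254358 = (-3 + 112) - 254358 = 109 - 254358 = -254249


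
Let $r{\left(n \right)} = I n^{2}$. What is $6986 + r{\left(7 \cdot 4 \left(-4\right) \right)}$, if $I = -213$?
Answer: $-2664886$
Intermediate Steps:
$r{\left(n \right)} = - 213 n^{2}$
$6986 + r{\left(7 \cdot 4 \left(-4\right) \right)} = 6986 - 213 \left(7 \cdot 4 \left(-4\right)\right)^{2} = 6986 - 213 \left(28 \left(-4\right)\right)^{2} = 6986 - 213 \left(-112\right)^{2} = 6986 - 2671872 = -2664886$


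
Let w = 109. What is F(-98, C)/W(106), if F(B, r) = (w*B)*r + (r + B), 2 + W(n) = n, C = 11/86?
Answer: -125919/8944 ≈ -14.079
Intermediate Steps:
C = 11/86 (C = 11*(1/86) = 11/86 ≈ 0.12791)
W(n) = -2 + n
F(B, r) = B + r + 109*B*r (F(B, r) = (109*B)*r + (r + B) = 109*B*r + (B + r) = B + r + 109*B*r)
F(-98, C)/W(106) = (-98 + 11/86 + 109*(-98)*(11/86))/(-2 + 106) = (-98 + 11/86 - 58751/43)/104 = -125919/86*1/104 = -125919/8944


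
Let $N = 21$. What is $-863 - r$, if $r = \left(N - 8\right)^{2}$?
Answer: $-1032$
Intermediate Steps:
$r = 169$ ($r = \left(21 - 8\right)^{2} = 13^{2} = 169$)
$-863 - r = -863 - 169 = -1032$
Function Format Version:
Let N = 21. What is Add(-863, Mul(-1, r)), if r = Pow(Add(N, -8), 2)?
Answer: -1032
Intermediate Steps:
r = 169 (r = Pow(Add(21, -8), 2) = Pow(13, 2) = 169)
Add(-863, Mul(-1, r)) = Add(-863, Mul(-1, 169)) = Add(-863, -169) = -1032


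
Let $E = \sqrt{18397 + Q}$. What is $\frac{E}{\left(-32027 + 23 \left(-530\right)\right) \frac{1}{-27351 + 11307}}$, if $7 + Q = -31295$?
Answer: $\frac{5348 i \sqrt{12905}}{14739} \approx 41.219 i$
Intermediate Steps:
$Q = -31302$ ($Q = -7 - 31295 = -31302$)
$E = i \sqrt{12905}$ ($E = \sqrt{18397 - 31302} = \sqrt{-12905} = i \sqrt{12905} \approx 113.6 i$)
$\frac{E}{\left(-32027 + 23 \left(-530\right)\right) \frac{1}{-27351 + 11307}} = \frac{i \sqrt{12905}}{\left(-32027 + 23 \left(-530\right)\right) \frac{1}{-27351 + 11307}} = \frac{i \sqrt{12905}}{\left(-32027 - 12190\right) \frac{1}{-16044}} = \frac{i \sqrt{12905}}{\left(-44217\right) \left(- \frac{1}{16044}\right)} = \frac{i \sqrt{12905}}{\frac{14739}{5348}} = i \sqrt{12905} \cdot \frac{5348}{14739} = \frac{5348 i \sqrt{12905}}{14739}$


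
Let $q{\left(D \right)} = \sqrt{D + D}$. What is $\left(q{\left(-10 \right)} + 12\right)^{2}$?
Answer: $124 + 48 i \sqrt{5} \approx 124.0 + 107.33 i$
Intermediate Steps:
$q{\left(D \right)} = \sqrt{2} \sqrt{D}$ ($q{\left(D \right)} = \sqrt{2 D} = \sqrt{2} \sqrt{D}$)
$\left(q{\left(-10 \right)} + 12\right)^{2} = \left(\sqrt{2} \sqrt{-10} + 12\right)^{2} = \left(\sqrt{2} i \sqrt{10} + 12\right)^{2} = \left(2 i \sqrt{5} + 12\right)^{2} = \left(12 + 2 i \sqrt{5}\right)^{2}$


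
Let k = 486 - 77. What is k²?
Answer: 167281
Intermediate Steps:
k = 409
k² = 409² = 167281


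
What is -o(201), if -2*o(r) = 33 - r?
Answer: -84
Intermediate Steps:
o(r) = -33/2 + r/2 (o(r) = -(33 - r)/2 = -33/2 + r/2)
-o(201) = -(-33/2 + (½)*201) = -(-33/2 + 201/2) = -1*84 = -84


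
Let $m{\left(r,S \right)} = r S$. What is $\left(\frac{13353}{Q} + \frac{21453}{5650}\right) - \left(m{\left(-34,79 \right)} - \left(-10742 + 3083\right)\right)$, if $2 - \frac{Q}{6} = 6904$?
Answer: $- \frac{193793105369}{38996300} \approx -4969.5$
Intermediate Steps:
$Q = -41412$ ($Q = 12 - 41424 = -41412$)
$m{\left(r,S \right)} = S r$
$\left(\frac{13353}{Q} + \frac{21453}{5650}\right) - \left(m{\left(-34,79 \right)} - \left(-10742 + 3083\right)\right) = \left(\frac{13353}{-41412} + \frac{21453}{5650}\right) - \left(79 \left(-34\right) - \left(-10742 + 3083\right)\right) = \left(13353 \left(- \frac{1}{41412}\right) + 21453 \cdot \frac{1}{5650}\right) - \left(-2686 - -7659\right) = \left(- \frac{4451}{13804} + \frac{21453}{5650}\right) - \left(-2686 + 7659\right) = \frac{135494531}{38996300} - 4973 = - \frac{193793105369}{38996300}$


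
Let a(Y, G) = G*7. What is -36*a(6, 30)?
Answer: -7560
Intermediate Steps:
a(Y, G) = 7*G
-36*a(6, 30) = -252*30 = -36*210 = -7560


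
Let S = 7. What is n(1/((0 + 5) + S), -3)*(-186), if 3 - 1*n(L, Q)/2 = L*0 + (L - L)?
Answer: -1116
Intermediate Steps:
n(L, Q) = 6 (n(L, Q) = 6 - 2*(L*0 + (L - L)) = 6 - 2*(0 + 0) = 6 - 2*0 = 6 + 0 = 6)
n(1/((0 + 5) + S), -3)*(-186) = 6*(-186) = -1116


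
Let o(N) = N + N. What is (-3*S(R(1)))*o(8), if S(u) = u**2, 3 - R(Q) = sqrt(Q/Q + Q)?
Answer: -528 + 288*sqrt(2) ≈ -120.71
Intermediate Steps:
o(N) = 2*N
R(Q) = 3 - sqrt(1 + Q) (R(Q) = 3 - sqrt(Q/Q + Q) = 3 - sqrt(1 + Q))
(-3*S(R(1)))*o(8) = (-3*(3 - sqrt(1 + 1))**2)*(2*8) = -3*(3 - sqrt(2))**2*16 = -48*(3 - sqrt(2))**2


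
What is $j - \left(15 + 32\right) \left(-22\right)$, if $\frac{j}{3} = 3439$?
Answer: $11351$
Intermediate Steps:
$j = 10317$ ($j = 3 \cdot 3439 = 10317$)
$j - \left(15 + 32\right) \left(-22\right) = 10317 - \left(15 + 32\right) \left(-22\right) = 10317 - 47 \left(-22\right) = 10317 - -1034 = 10317 + 1034 = 11351$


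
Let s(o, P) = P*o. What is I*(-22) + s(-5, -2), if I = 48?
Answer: -1046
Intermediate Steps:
I*(-22) + s(-5, -2) = 48*(-22) - 2*(-5) = -1056 + 10 = -1046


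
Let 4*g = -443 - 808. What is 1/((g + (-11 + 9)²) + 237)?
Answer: -4/287 ≈ -0.013937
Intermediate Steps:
g = -1251/4 (g = (-443 - 808)/4 = (¼)*(-1251) = -1251/4 ≈ -312.75)
1/((g + (-11 + 9)²) + 237) = 1/((-1251/4 + (-11 + 9)²) + 237) = 1/((-1251/4 + (-2)²) + 237) = 1/((-1251/4 + 4) + 237) = 1/(-1235/4 + 237) = 1/(-287/4) = -4/287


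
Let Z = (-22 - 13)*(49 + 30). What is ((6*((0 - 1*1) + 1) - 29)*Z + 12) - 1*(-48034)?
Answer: 128231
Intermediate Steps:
Z = -2765 (Z = -35*79 = -2765)
((6*((0 - 1*1) + 1) - 29)*Z + 12) - 1*(-48034) = ((6*((0 - 1*1) + 1) - 29)*(-2765) + 12) - 1*(-48034) = ((6*((0 - 1) + 1) - 29)*(-2765) + 12) + 48034 = ((6*(-1 + 1) - 29)*(-2765) + 12) + 48034 = ((6*0 - 29)*(-2765) + 12) + 48034 = ((0 - 29)*(-2765) + 12) + 48034 = (-29*(-2765) + 12) + 48034 = (80185 + 12) + 48034 = 80197 + 48034 = 128231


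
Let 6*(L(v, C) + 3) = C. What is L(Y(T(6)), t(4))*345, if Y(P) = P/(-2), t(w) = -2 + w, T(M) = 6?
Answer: -920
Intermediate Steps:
Y(P) = -P/2 (Y(P) = P*(-½) = -P/2)
L(v, C) = -3 + C/6
L(Y(T(6)), t(4))*345 = (-3 + (-2 + 4)/6)*345 = (-3 + (⅙)*2)*345 = (-3 + ⅓)*345 = -8/3*345 = -920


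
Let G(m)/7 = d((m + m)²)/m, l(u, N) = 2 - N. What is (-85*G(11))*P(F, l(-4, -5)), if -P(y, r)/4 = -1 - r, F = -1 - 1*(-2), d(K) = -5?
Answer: 95200/11 ≈ 8654.5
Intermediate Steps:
G(m) = -35/m (G(m) = 7*(-5/m) = -35/m)
F = 1 (F = -1 + 2 = 1)
P(y, r) = 4 + 4*r (P(y, r) = -4*(-1 - r) = 4 + 4*r)
(-85*G(11))*P(F, l(-4, -5)) = (-(-2975)/11)*(4 + 4*(2 - 1*(-5))) = (-(-2975)/11)*(4 + 4*(2 + 5)) = (-85*(-35/11))*(4 + 4*7) = 2975*(4 + 28)/11 = (2975/11)*32 = 95200/11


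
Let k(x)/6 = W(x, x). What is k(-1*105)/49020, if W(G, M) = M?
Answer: -21/1634 ≈ -0.012852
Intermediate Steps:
k(x) = 6*x
k(-1*105)/49020 = (6*(-1*105))/49020 = (6*(-105))*(1/49020) = -630*1/49020 = -21/1634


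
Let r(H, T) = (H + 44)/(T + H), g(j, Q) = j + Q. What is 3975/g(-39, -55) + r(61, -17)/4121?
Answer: -360376515/8522228 ≈ -42.287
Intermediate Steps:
g(j, Q) = Q + j
r(H, T) = (44 + H)/(H + T)
3975/g(-39, -55) + r(61, -17)/4121 = 3975/(-55 - 39) + ((44 + 61)/(61 - 17))/4121 = 3975/(-94) + (105/44)*(1/4121) = 3975*(-1/94) + ((1/44)*105)*(1/4121) = -3975/94 + (105/44)*(1/4121) = -3975/94 + 105/181324 = -360376515/8522228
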